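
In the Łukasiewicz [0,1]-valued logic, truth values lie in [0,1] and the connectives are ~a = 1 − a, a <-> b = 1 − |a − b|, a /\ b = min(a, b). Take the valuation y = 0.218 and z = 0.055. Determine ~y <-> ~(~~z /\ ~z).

0.837

~y = 1 − 0.218 = 0.782
~z = 1 − 0.055 = 0.945
~~z = 1 − 0.945 = 0.055
~~z /\ ~z = min(0.055, 0.945) = 0.055
~(~~z /\ ~z) = 1 − 0.055 = 0.945
~y <-> ~(~~z /\ ~z) = 1 − |0.782 − 0.945| = 1 − 0.163 = 0.837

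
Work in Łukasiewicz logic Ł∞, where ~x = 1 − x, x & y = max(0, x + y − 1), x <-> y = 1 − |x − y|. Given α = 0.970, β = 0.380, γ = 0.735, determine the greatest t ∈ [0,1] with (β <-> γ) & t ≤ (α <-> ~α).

0.415

β <-> γ = 1 − |0.380 − 0.735| = 1 − 0.355 = 0.645
So the left factor is β <-> γ = 0.645.
~α = 1 − 0.970 = 0.030
α <-> ~α = 1 − |0.970 − 0.030| = 1 − 0.940 = 0.060
So the right-hand bound is α <-> ~α = 0.060.
The residuum of the Łukasiewicz t-norm gives the supremum: min(1, 1 − 0.645 + 0.060).
1 − 0.645 + 0.060 = 0.415, so t = min(1, 0.415) = 0.415.
Check: 0.645 & 0.415 = max(0, 0.060) = 0.060 ≤ 0.060.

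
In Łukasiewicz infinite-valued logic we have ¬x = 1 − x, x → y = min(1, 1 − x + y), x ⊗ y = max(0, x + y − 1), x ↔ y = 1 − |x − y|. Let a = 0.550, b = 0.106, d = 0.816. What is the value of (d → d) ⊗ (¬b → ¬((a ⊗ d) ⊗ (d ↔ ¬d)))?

d → d = min(1, 1 − 0.816 + 0.816) = min(1, 1.000) = 1.000
¬b = 1 − 0.106 = 0.894
a ⊗ d = max(0, 0.550 + 0.816 − 1) = max(0, 0.366) = 0.366
¬d = 1 − 0.816 = 0.184
d ↔ ¬d = 1 − |0.816 − 0.184| = 1 − 0.632 = 0.368
(a ⊗ d) ⊗ (d ↔ ¬d) = max(0, 0.366 + 0.368 − 1) = max(0, -0.266) = 0.000
¬((a ⊗ d) ⊗ (d ↔ ¬d)) = 1 − 0.000 = 1.000
¬b → ¬((a ⊗ d) ⊗ (d ↔ ¬d)) = min(1, 1 − 0.894 + 1.000) = min(1, 1.106) = 1.000
(d → d) ⊗ (¬b → ¬((a ⊗ d) ⊗ (d ↔ ¬d))) = max(0, 1.000 + 1.000 − 1) = max(0, 1.000) = 1.000

1.000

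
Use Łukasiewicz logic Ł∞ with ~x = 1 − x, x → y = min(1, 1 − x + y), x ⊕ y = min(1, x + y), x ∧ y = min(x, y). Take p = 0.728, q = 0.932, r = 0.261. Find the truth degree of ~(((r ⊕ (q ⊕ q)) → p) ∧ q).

q ⊕ q = min(1, 0.932 + 0.932) = min(1, 1.864) = 1.000
r ⊕ (q ⊕ q) = min(1, 0.261 + 1.000) = min(1, 1.261) = 1.000
(r ⊕ (q ⊕ q)) → p = min(1, 1 − 1.000 + 0.728) = min(1, 0.728) = 0.728
((r ⊕ (q ⊕ q)) → p) ∧ q = min(0.728, 0.932) = 0.728
~(((r ⊕ (q ⊕ q)) → p) ∧ q) = 1 − 0.728 = 0.272

0.272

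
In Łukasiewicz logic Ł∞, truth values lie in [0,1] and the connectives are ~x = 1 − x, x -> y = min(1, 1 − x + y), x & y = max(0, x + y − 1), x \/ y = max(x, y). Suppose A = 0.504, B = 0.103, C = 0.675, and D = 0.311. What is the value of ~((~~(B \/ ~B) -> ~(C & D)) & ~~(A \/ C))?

~B = 1 − 0.103 = 0.897
B \/ ~B = max(0.103, 0.897) = 0.897
~(B \/ ~B) = 1 − 0.897 = 0.103
~~(B \/ ~B) = 1 − 0.103 = 0.897
C & D = max(0, 0.675 + 0.311 − 1) = max(0, -0.014) = 0.000
~(C & D) = 1 − 0.000 = 1.000
~~(B \/ ~B) -> ~(C & D) = min(1, 1 − 0.897 + 1.000) = min(1, 1.103) = 1.000
A \/ C = max(0.504, 0.675) = 0.675
~(A \/ C) = 1 − 0.675 = 0.325
~~(A \/ C) = 1 − 0.325 = 0.675
(~~(B \/ ~B) -> ~(C & D)) & ~~(A \/ C) = max(0, 1.000 + 0.675 − 1) = max(0, 0.675) = 0.675
~((~~(B \/ ~B) -> ~(C & D)) & ~~(A \/ C)) = 1 − 0.675 = 0.325

0.325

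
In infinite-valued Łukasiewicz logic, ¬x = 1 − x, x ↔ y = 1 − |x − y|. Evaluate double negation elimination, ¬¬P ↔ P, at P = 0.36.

1.00

¬P = 1 − 0.36 = 0.64
¬¬P = 1 − 0.64 = 0.36
¬¬P ↔ P = 1 − |0.36 − 0.36| = 1 − 0.00 = 1.00
(As expected: always 1 in Ł∞ since negation is involutive.)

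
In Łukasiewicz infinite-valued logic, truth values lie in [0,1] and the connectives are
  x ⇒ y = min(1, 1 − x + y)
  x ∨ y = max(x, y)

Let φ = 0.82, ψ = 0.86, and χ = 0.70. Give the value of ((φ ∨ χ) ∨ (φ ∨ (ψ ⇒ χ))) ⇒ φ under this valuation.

0.98

φ ∨ χ = max(0.82, 0.70) = 0.82
ψ ⇒ χ = min(1, 1 − 0.86 + 0.70) = min(1, 0.84) = 0.84
φ ∨ (ψ ⇒ χ) = max(0.82, 0.84) = 0.84
(φ ∨ χ) ∨ (φ ∨ (ψ ⇒ χ)) = max(0.82, 0.84) = 0.84
((φ ∨ χ) ∨ (φ ∨ (ψ ⇒ χ))) ⇒ φ = min(1, 1 − 0.84 + 0.82) = min(1, 0.98) = 0.98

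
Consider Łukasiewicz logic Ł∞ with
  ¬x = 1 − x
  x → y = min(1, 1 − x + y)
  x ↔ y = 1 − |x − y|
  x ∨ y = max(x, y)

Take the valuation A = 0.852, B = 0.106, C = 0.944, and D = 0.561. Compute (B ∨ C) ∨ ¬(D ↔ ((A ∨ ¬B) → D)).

0.944

B ∨ C = max(0.106, 0.944) = 0.944
¬B = 1 − 0.106 = 0.894
A ∨ ¬B = max(0.852, 0.894) = 0.894
(A ∨ ¬B) → D = min(1, 1 − 0.894 + 0.561) = min(1, 0.667) = 0.667
D ↔ ((A ∨ ¬B) → D) = 1 − |0.561 − 0.667| = 1 − 0.106 = 0.894
¬(D ↔ ((A ∨ ¬B) → D)) = 1 − 0.894 = 0.106
(B ∨ C) ∨ ¬(D ↔ ((A ∨ ¬B) → D)) = max(0.944, 0.106) = 0.944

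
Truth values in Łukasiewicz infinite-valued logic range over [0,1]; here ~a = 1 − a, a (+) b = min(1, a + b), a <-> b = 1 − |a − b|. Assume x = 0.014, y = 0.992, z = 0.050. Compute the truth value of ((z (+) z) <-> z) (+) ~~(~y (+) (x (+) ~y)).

z (+) z = min(1, 0.050 + 0.050) = min(1, 0.100) = 0.100
(z (+) z) <-> z = 1 − |0.100 − 0.050| = 1 − 0.050 = 0.950
~y = 1 − 0.992 = 0.008
x (+) ~y = min(1, 0.014 + 0.008) = min(1, 0.022) = 0.022
~y (+) (x (+) ~y) = min(1, 0.008 + 0.022) = min(1, 0.030) = 0.030
~(~y (+) (x (+) ~y)) = 1 − 0.030 = 0.970
~~(~y (+) (x (+) ~y)) = 1 − 0.970 = 0.030
((z (+) z) <-> z) (+) ~~(~y (+) (x (+) ~y)) = min(1, 0.950 + 0.030) = min(1, 0.980) = 0.980

0.980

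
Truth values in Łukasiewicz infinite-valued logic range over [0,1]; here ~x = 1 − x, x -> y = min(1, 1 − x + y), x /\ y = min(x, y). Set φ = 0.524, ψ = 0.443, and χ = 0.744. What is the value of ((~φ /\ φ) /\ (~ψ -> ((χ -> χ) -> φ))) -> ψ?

0.967

~φ = 1 − 0.524 = 0.476
~φ /\ φ = min(0.476, 0.524) = 0.476
~ψ = 1 − 0.443 = 0.557
χ -> χ = min(1, 1 − 0.744 + 0.744) = min(1, 1.000) = 1.000
(χ -> χ) -> φ = min(1, 1 − 1.000 + 0.524) = min(1, 0.524) = 0.524
~ψ -> ((χ -> χ) -> φ) = min(1, 1 − 0.557 + 0.524) = min(1, 0.967) = 0.967
(~φ /\ φ) /\ (~ψ -> ((χ -> χ) -> φ)) = min(0.476, 0.967) = 0.476
((~φ /\ φ) /\ (~ψ -> ((χ -> χ) -> φ))) -> ψ = min(1, 1 − 0.476 + 0.443) = min(1, 0.967) = 0.967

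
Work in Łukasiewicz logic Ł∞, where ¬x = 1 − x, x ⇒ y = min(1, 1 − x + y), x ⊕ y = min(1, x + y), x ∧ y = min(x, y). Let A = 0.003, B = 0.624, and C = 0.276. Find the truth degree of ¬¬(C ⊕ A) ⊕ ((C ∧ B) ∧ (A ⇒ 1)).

0.555

C ⊕ A = min(1, 0.276 + 0.003) = min(1, 0.279) = 0.279
¬(C ⊕ A) = 1 − 0.279 = 0.721
¬¬(C ⊕ A) = 1 − 0.721 = 0.279
C ∧ B = min(0.276, 0.624) = 0.276
A ⇒ 1 = min(1, 1 − 0.003 + 1.000) = min(1, 1.997) = 1.000
(C ∧ B) ∧ (A ⇒ 1) = min(0.276, 1.000) = 0.276
¬¬(C ⊕ A) ⊕ ((C ∧ B) ∧ (A ⇒ 1)) = min(1, 0.279 + 0.276) = min(1, 0.555) = 0.555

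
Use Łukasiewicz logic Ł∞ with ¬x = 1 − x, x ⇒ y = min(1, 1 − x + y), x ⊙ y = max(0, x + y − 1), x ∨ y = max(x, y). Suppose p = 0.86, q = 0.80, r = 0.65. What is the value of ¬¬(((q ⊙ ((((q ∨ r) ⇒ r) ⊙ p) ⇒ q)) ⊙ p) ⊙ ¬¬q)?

q ∨ r = max(0.80, 0.65) = 0.80
(q ∨ r) ⇒ r = min(1, 1 − 0.80 + 0.65) = min(1, 0.85) = 0.85
((q ∨ r) ⇒ r) ⊙ p = max(0, 0.85 + 0.86 − 1) = max(0, 0.71) = 0.71
(((q ∨ r) ⇒ r) ⊙ p) ⇒ q = min(1, 1 − 0.71 + 0.80) = min(1, 1.09) = 1.00
q ⊙ ((((q ∨ r) ⇒ r) ⊙ p) ⇒ q) = max(0, 0.80 + 1.00 − 1) = max(0, 0.80) = 0.80
(q ⊙ ((((q ∨ r) ⇒ r) ⊙ p) ⇒ q)) ⊙ p = max(0, 0.80 + 0.86 − 1) = max(0, 0.66) = 0.66
¬q = 1 − 0.80 = 0.20
¬¬q = 1 − 0.20 = 0.80
((q ⊙ ((((q ∨ r) ⇒ r) ⊙ p) ⇒ q)) ⊙ p) ⊙ ¬¬q = max(0, 0.66 + 0.80 − 1) = max(0, 0.46) = 0.46
¬(((q ⊙ ((((q ∨ r) ⇒ r) ⊙ p) ⇒ q)) ⊙ p) ⊙ ¬¬q) = 1 − 0.46 = 0.54
¬¬(((q ⊙ ((((q ∨ r) ⇒ r) ⊙ p) ⇒ q)) ⊙ p) ⊙ ¬¬q) = 1 − 0.54 = 0.46

0.46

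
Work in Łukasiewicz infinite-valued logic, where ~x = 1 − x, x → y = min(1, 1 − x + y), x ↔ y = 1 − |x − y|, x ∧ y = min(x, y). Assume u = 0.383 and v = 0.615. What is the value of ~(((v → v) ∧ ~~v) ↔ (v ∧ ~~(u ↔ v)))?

0.000

v → v = min(1, 1 − 0.615 + 0.615) = min(1, 1.000) = 1.000
~v = 1 − 0.615 = 0.385
~~v = 1 − 0.385 = 0.615
(v → v) ∧ ~~v = min(1.000, 0.615) = 0.615
u ↔ v = 1 − |0.383 − 0.615| = 1 − 0.232 = 0.768
~(u ↔ v) = 1 − 0.768 = 0.232
~~(u ↔ v) = 1 − 0.232 = 0.768
v ∧ ~~(u ↔ v) = min(0.615, 0.768) = 0.615
((v → v) ∧ ~~v) ↔ (v ∧ ~~(u ↔ v)) = 1 − |0.615 − 0.615| = 1 − 0.000 = 1.000
~(((v → v) ∧ ~~v) ↔ (v ∧ ~~(u ↔ v))) = 1 − 1.000 = 0.000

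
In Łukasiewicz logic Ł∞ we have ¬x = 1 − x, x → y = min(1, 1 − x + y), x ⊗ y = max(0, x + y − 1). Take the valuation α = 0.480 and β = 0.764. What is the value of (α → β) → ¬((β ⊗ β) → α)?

α → β = min(1, 1 − 0.480 + 0.764) = min(1, 1.284) = 1.000
β ⊗ β = max(0, 0.764 + 0.764 − 1) = max(0, 0.528) = 0.528
(β ⊗ β) → α = min(1, 1 − 0.528 + 0.480) = min(1, 0.952) = 0.952
¬((β ⊗ β) → α) = 1 − 0.952 = 0.048
(α → β) → ¬((β ⊗ β) → α) = min(1, 1 − 1.000 + 0.048) = min(1, 0.048) = 0.048

0.048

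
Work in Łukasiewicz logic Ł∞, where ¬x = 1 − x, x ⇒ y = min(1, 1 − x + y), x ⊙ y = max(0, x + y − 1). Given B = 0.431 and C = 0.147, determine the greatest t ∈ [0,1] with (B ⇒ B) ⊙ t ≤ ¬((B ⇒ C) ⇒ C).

B ⇒ B = min(1, 1 − 0.431 + 0.431) = min(1, 1.000) = 1.000
So the left factor is B ⇒ B = 1.000.
B ⇒ C = min(1, 1 − 0.431 + 0.147) = min(1, 0.716) = 0.716
(B ⇒ C) ⇒ C = min(1, 1 − 0.716 + 0.147) = min(1, 0.431) = 0.431
¬((B ⇒ C) ⇒ C) = 1 − 0.431 = 0.569
So the right-hand bound is ¬((B ⇒ C) ⇒ C) = 0.569.
The residuum of the Łukasiewicz t-norm gives the supremum: min(1, 1 − 1.000 + 0.569).
1 − 1.000 + 0.569 = 0.569, so t = min(1, 0.569) = 0.569.
Check: 1.000 ⊙ 0.569 = max(0, 0.569) = 0.569 ≤ 0.569.

0.569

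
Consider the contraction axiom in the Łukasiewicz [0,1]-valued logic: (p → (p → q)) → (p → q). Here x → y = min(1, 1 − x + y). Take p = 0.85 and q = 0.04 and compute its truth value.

p → q = min(1, 1 − 0.85 + 0.04) = min(1, 0.19) = 0.19
p → (p → q) = min(1, 1 − 0.85 + 0.19) = min(1, 0.34) = 0.34
(p → (p → q)) → (p → q) = min(1, 1 − 0.34 + 0.19) = min(1, 0.85) = 0.85
(The value 0.85 < 1 shows this instance is not satisfied; fails in Ł∞ (the t-norm is not idempotent).)

0.85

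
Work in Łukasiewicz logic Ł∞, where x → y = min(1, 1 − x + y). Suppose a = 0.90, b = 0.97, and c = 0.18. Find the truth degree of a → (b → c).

b → c = min(1, 1 − 0.97 + 0.18) = min(1, 0.21) = 0.21
a → (b → c) = min(1, 1 − 0.90 + 0.21) = min(1, 0.31) = 0.31

0.31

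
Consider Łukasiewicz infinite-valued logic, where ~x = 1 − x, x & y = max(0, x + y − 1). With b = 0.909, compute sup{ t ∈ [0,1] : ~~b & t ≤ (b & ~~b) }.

~b = 1 − 0.909 = 0.091
~~b = 1 − 0.091 = 0.909
So the left factor is ~~b = 0.909.
b & ~~b = max(0, 0.909 + 0.909 − 1) = max(0, 0.818) = 0.818
So the right-hand bound is b & ~~b = 0.818.
The residuum of the Łukasiewicz t-norm gives the supremum: min(1, 1 − 0.909 + 0.818).
1 − 0.909 + 0.818 = 0.909, so t = min(1, 0.909) = 0.909.
Check: 0.909 & 0.909 = max(0, 0.818) = 0.818 ≤ 0.818.

0.909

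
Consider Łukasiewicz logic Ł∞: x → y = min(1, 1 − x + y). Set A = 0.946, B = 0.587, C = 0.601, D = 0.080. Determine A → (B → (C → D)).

0.946

C → D = min(1, 1 − 0.601 + 0.080) = min(1, 0.479) = 0.479
B → (C → D) = min(1, 1 − 0.587 + 0.479) = min(1, 0.892) = 0.892
A → (B → (C → D)) = min(1, 1 − 0.946 + 0.892) = min(1, 0.946) = 0.946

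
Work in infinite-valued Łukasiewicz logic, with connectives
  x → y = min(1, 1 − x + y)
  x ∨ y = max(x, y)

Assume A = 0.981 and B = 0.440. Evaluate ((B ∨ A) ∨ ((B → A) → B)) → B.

0.459

B ∨ A = max(0.440, 0.981) = 0.981
B → A = min(1, 1 − 0.440 + 0.981) = min(1, 1.541) = 1.000
(B → A) → B = min(1, 1 − 1.000 + 0.440) = min(1, 0.440) = 0.440
(B ∨ A) ∨ ((B → A) → B) = max(0.981, 0.440) = 0.981
((B ∨ A) ∨ ((B → A) → B)) → B = min(1, 1 − 0.981 + 0.440) = min(1, 0.459) = 0.459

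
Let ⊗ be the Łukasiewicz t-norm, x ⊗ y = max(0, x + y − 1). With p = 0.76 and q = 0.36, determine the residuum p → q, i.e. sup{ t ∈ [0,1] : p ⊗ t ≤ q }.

0.60

The residuum of the Łukasiewicz t-norm gives the supremum: min(1, 1 − 0.76 + 0.36).
1 − 0.76 + 0.36 = 0.60, so t = min(1, 0.60) = 0.60.
Check: 0.76 ⊗ 0.60 = max(0, 0.36) = 0.36 ≤ 0.36.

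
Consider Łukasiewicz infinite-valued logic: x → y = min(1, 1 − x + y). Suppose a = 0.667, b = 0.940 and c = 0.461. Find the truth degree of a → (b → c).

0.854

b → c = min(1, 1 − 0.940 + 0.461) = min(1, 0.521) = 0.521
a → (b → c) = min(1, 1 − 0.667 + 0.521) = min(1, 0.854) = 0.854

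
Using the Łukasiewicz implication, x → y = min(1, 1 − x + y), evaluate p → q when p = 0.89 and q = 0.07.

0.18

p → q = min(1, 1 − 0.89 + 0.07) = min(1, 0.18) = 0.18
For comparison, the Gödel implication (1 if x ≤ y else y) would give 0.07.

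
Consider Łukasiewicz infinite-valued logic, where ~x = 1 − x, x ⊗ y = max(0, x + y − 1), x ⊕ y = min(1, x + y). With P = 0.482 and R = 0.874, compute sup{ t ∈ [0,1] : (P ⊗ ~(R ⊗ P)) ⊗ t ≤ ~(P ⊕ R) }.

0.874

R ⊗ P = max(0, 0.874 + 0.482 − 1) = max(0, 0.356) = 0.356
~(R ⊗ P) = 1 − 0.356 = 0.644
P ⊗ ~(R ⊗ P) = max(0, 0.482 + 0.644 − 1) = max(0, 0.126) = 0.126
So the left factor is P ⊗ ~(R ⊗ P) = 0.126.
P ⊕ R = min(1, 0.482 + 0.874) = min(1, 1.356) = 1.000
~(P ⊕ R) = 1 − 1.000 = 0.000
So the right-hand bound is ~(P ⊕ R) = 0.000.
The residuum of the Łukasiewicz t-norm gives the supremum: min(1, 1 − 0.126 + 0.000).
1 − 0.126 + 0.000 = 0.874, so t = min(1, 0.874) = 0.874.
Check: 0.126 ⊗ 0.874 = max(0, 0.000) = 0.000 ≤ 0.000.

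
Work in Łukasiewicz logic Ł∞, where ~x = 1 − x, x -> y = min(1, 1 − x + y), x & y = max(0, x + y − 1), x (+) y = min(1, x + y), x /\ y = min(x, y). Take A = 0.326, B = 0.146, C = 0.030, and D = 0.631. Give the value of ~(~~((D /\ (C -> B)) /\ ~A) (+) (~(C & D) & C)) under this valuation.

0.339

C -> B = min(1, 1 − 0.030 + 0.146) = min(1, 1.116) = 1.000
D /\ (C -> B) = min(0.631, 1.000) = 0.631
~A = 1 − 0.326 = 0.674
(D /\ (C -> B)) /\ ~A = min(0.631, 0.674) = 0.631
~((D /\ (C -> B)) /\ ~A) = 1 − 0.631 = 0.369
~~((D /\ (C -> B)) /\ ~A) = 1 − 0.369 = 0.631
C & D = max(0, 0.030 + 0.631 − 1) = max(0, -0.339) = 0.000
~(C & D) = 1 − 0.000 = 1.000
~(C & D) & C = max(0, 1.000 + 0.030 − 1) = max(0, 0.030) = 0.030
~~((D /\ (C -> B)) /\ ~A) (+) (~(C & D) & C) = min(1, 0.631 + 0.030) = min(1, 0.661) = 0.661
~(~~((D /\ (C -> B)) /\ ~A) (+) (~(C & D) & C)) = 1 − 0.661 = 0.339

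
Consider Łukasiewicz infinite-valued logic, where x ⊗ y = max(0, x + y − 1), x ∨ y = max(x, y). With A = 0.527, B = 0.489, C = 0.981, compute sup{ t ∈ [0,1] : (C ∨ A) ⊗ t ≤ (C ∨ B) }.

1.000

C ∨ A = max(0.981, 0.527) = 0.981
So the left factor is C ∨ A = 0.981.
C ∨ B = max(0.981, 0.489) = 0.981
So the right-hand bound is C ∨ B = 0.981.
The residuum of the Łukasiewicz t-norm gives the supremum: min(1, 1 − 0.981 + 0.981).
1 − 0.981 + 0.981 = 1.000, so t = min(1, 1.000) = 1.000.
Check: 0.981 ⊗ 1.000 = max(0, 0.981) = 0.981 ≤ 0.981.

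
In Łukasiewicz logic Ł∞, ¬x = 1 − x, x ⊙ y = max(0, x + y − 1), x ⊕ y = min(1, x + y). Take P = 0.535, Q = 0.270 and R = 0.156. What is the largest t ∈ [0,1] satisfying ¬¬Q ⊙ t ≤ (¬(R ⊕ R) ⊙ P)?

¬Q = 1 − 0.270 = 0.730
¬¬Q = 1 − 0.730 = 0.270
So the left factor is ¬¬Q = 0.270.
R ⊕ R = min(1, 0.156 + 0.156) = min(1, 0.312) = 0.312
¬(R ⊕ R) = 1 − 0.312 = 0.688
¬(R ⊕ R) ⊙ P = max(0, 0.688 + 0.535 − 1) = max(0, 0.223) = 0.223
So the right-hand bound is ¬(R ⊕ R) ⊙ P = 0.223.
The residuum of the Łukasiewicz t-norm gives the supremum: min(1, 1 − 0.270 + 0.223).
1 − 0.270 + 0.223 = 0.953, so t = min(1, 0.953) = 0.953.
Check: 0.270 ⊙ 0.953 = max(0, 0.223) = 0.223 ≤ 0.223.

0.953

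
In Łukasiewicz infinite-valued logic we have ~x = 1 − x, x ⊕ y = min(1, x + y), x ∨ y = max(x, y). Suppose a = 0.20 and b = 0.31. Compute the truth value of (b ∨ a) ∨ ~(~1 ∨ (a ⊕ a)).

b ∨ a = max(0.31, 0.20) = 0.31
~1 = 1 − 1.00 = 0.00
a ⊕ a = min(1, 0.20 + 0.20) = min(1, 0.40) = 0.40
~1 ∨ (a ⊕ a) = max(0.00, 0.40) = 0.40
~(~1 ∨ (a ⊕ a)) = 1 − 0.40 = 0.60
(b ∨ a) ∨ ~(~1 ∨ (a ⊕ a)) = max(0.31, 0.60) = 0.60

0.60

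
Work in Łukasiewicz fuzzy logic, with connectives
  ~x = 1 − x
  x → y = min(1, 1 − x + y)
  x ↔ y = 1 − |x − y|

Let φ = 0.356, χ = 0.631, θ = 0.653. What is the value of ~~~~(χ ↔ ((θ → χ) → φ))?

0.747

θ → χ = min(1, 1 − 0.653 + 0.631) = min(1, 0.978) = 0.978
(θ → χ) → φ = min(1, 1 − 0.978 + 0.356) = min(1, 0.378) = 0.378
χ ↔ ((θ → χ) → φ) = 1 − |0.631 − 0.378| = 1 − 0.253 = 0.747
~(χ ↔ ((θ → χ) → φ)) = 1 − 0.747 = 0.253
~~(χ ↔ ((θ → χ) → φ)) = 1 − 0.253 = 0.747
~~~(χ ↔ ((θ → χ) → φ)) = 1 − 0.747 = 0.253
~~~~(χ ↔ ((θ → χ) → φ)) = 1 − 0.253 = 0.747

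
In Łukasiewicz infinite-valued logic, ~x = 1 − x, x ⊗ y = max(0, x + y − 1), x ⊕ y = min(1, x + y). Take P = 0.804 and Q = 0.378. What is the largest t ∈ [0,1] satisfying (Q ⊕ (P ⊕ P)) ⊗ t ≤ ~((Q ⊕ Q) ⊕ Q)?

P ⊕ P = min(1, 0.804 + 0.804) = min(1, 1.608) = 1.000
Q ⊕ (P ⊕ P) = min(1, 0.378 + 1.000) = min(1, 1.378) = 1.000
So the left factor is Q ⊕ (P ⊕ P) = 1.000.
Q ⊕ Q = min(1, 0.378 + 0.378) = min(1, 0.756) = 0.756
(Q ⊕ Q) ⊕ Q = min(1, 0.756 + 0.378) = min(1, 1.134) = 1.000
~((Q ⊕ Q) ⊕ Q) = 1 − 1.000 = 0.000
So the right-hand bound is ~((Q ⊕ Q) ⊕ Q) = 0.000.
The residuum of the Łukasiewicz t-norm gives the supremum: min(1, 1 − 1.000 + 0.000).
1 − 1.000 + 0.000 = 0.000, so t = min(1, 0.000) = 0.000.
Check: 1.000 ⊗ 0.000 = max(0, 0.000) = 0.000 ≤ 0.000.

0.000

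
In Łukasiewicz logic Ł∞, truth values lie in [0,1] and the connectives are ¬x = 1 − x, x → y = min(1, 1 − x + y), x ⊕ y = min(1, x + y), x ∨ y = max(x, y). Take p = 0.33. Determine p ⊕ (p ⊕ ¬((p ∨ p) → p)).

0.66

p ∨ p = max(0.33, 0.33) = 0.33
(p ∨ p) → p = min(1, 1 − 0.33 + 0.33) = min(1, 1.00) = 1.00
¬((p ∨ p) → p) = 1 − 1.00 = 0.00
p ⊕ ¬((p ∨ p) → p) = min(1, 0.33 + 0.00) = min(1, 0.33) = 0.33
p ⊕ (p ⊕ ¬((p ∨ p) → p)) = min(1, 0.33 + 0.33) = min(1, 0.66) = 0.66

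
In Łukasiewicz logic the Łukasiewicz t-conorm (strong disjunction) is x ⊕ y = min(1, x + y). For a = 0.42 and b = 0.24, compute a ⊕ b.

0.66

a ⊕ b = min(1, 0.42 + 0.24) = min(1, 0.66) = 0.66
For comparison, the Gödel t-conorm max(x, y) would give 0.42.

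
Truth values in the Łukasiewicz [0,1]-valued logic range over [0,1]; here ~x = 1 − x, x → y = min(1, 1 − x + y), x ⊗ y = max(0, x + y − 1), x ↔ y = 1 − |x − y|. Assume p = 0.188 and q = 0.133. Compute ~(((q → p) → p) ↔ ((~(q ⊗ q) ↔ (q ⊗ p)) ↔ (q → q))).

0.188

q → p = min(1, 1 − 0.133 + 0.188) = min(1, 1.055) = 1.000
(q → p) → p = min(1, 1 − 1.000 + 0.188) = min(1, 0.188) = 0.188
q ⊗ q = max(0, 0.133 + 0.133 − 1) = max(0, -0.734) = 0.000
~(q ⊗ q) = 1 − 0.000 = 1.000
q ⊗ p = max(0, 0.133 + 0.188 − 1) = max(0, -0.679) = 0.000
~(q ⊗ q) ↔ (q ⊗ p) = 1 − |1.000 − 0.000| = 1 − 1.000 = 0.000
q → q = min(1, 1 − 0.133 + 0.133) = min(1, 1.000) = 1.000
(~(q ⊗ q) ↔ (q ⊗ p)) ↔ (q → q) = 1 − |0.000 − 1.000| = 1 − 1.000 = 0.000
((q → p) → p) ↔ ((~(q ⊗ q) ↔ (q ⊗ p)) ↔ (q → q)) = 1 − |0.188 − 0.000| = 1 − 0.188 = 0.812
~(((q → p) → p) ↔ ((~(q ⊗ q) ↔ (q ⊗ p)) ↔ (q → q))) = 1 − 0.812 = 0.188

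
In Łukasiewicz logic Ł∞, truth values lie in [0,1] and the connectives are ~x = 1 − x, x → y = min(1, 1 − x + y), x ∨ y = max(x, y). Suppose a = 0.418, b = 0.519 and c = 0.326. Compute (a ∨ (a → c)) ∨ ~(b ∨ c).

0.908

a → c = min(1, 1 − 0.418 + 0.326) = min(1, 0.908) = 0.908
a ∨ (a → c) = max(0.418, 0.908) = 0.908
b ∨ c = max(0.519, 0.326) = 0.519
~(b ∨ c) = 1 − 0.519 = 0.481
(a ∨ (a → c)) ∨ ~(b ∨ c) = max(0.908, 0.481) = 0.908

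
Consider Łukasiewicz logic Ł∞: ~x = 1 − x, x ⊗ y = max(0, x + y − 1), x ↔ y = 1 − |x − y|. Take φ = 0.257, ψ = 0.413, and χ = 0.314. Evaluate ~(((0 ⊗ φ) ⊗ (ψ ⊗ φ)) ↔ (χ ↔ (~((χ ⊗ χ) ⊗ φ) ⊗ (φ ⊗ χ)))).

0 ⊗ φ = max(0, 0.000 + 0.257 − 1) = max(0, -0.743) = 0.000
ψ ⊗ φ = max(0, 0.413 + 0.257 − 1) = max(0, -0.330) = 0.000
(0 ⊗ φ) ⊗ (ψ ⊗ φ) = max(0, 0.000 + 0.000 − 1) = max(0, -1.000) = 0.000
χ ⊗ χ = max(0, 0.314 + 0.314 − 1) = max(0, -0.372) = 0.000
(χ ⊗ χ) ⊗ φ = max(0, 0.000 + 0.257 − 1) = max(0, -0.743) = 0.000
~((χ ⊗ χ) ⊗ φ) = 1 − 0.000 = 1.000
φ ⊗ χ = max(0, 0.257 + 0.314 − 1) = max(0, -0.429) = 0.000
~((χ ⊗ χ) ⊗ φ) ⊗ (φ ⊗ χ) = max(0, 1.000 + 0.000 − 1) = max(0, 0.000) = 0.000
χ ↔ (~((χ ⊗ χ) ⊗ φ) ⊗ (φ ⊗ χ)) = 1 − |0.314 − 0.000| = 1 − 0.314 = 0.686
((0 ⊗ φ) ⊗ (ψ ⊗ φ)) ↔ (χ ↔ (~((χ ⊗ χ) ⊗ φ) ⊗ (φ ⊗ χ))) = 1 − |0.000 − 0.686| = 1 − 0.686 = 0.314
~(((0 ⊗ φ) ⊗ (ψ ⊗ φ)) ↔ (χ ↔ (~((χ ⊗ χ) ⊗ φ) ⊗ (φ ⊗ χ)))) = 1 − 0.314 = 0.686

0.686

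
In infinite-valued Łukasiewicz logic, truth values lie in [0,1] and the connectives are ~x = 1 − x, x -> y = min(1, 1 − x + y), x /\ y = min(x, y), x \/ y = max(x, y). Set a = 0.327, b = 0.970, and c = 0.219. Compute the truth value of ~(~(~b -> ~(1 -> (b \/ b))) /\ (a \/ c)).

1.000

~b = 1 − 0.970 = 0.030
b \/ b = max(0.970, 0.970) = 0.970
1 -> (b \/ b) = min(1, 1 − 1.000 + 0.970) = min(1, 0.970) = 0.970
~(1 -> (b \/ b)) = 1 − 0.970 = 0.030
~b -> ~(1 -> (b \/ b)) = min(1, 1 − 0.030 + 0.030) = min(1, 1.000) = 1.000
~(~b -> ~(1 -> (b \/ b))) = 1 − 1.000 = 0.000
a \/ c = max(0.327, 0.219) = 0.327
~(~b -> ~(1 -> (b \/ b))) /\ (a \/ c) = min(0.000, 0.327) = 0.000
~(~(~b -> ~(1 -> (b \/ b))) /\ (a \/ c)) = 1 − 0.000 = 1.000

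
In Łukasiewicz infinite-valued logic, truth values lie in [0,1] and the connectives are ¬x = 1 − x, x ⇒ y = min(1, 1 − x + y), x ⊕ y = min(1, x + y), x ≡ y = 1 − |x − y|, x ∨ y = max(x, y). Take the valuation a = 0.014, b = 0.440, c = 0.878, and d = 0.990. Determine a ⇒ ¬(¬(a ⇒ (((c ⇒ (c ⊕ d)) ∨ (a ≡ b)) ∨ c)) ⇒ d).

c ⊕ d = min(1, 0.878 + 0.990) = min(1, 1.868) = 1.000
c ⇒ (c ⊕ d) = min(1, 1 − 0.878 + 1.000) = min(1, 1.122) = 1.000
a ≡ b = 1 − |0.014 − 0.440| = 1 − 0.426 = 0.574
(c ⇒ (c ⊕ d)) ∨ (a ≡ b) = max(1.000, 0.574) = 1.000
((c ⇒ (c ⊕ d)) ∨ (a ≡ b)) ∨ c = max(1.000, 0.878) = 1.000
a ⇒ (((c ⇒ (c ⊕ d)) ∨ (a ≡ b)) ∨ c) = min(1, 1 − 0.014 + 1.000) = min(1, 1.986) = 1.000
¬(a ⇒ (((c ⇒ (c ⊕ d)) ∨ (a ≡ b)) ∨ c)) = 1 − 1.000 = 0.000
¬(a ⇒ (((c ⇒ (c ⊕ d)) ∨ (a ≡ b)) ∨ c)) ⇒ d = min(1, 1 − 0.000 + 0.990) = min(1, 1.990) = 1.000
¬(¬(a ⇒ (((c ⇒ (c ⊕ d)) ∨ (a ≡ b)) ∨ c)) ⇒ d) = 1 − 1.000 = 0.000
a ⇒ ¬(¬(a ⇒ (((c ⇒ (c ⊕ d)) ∨ (a ≡ b)) ∨ c)) ⇒ d) = min(1, 1 − 0.014 + 0.000) = min(1, 0.986) = 0.986

0.986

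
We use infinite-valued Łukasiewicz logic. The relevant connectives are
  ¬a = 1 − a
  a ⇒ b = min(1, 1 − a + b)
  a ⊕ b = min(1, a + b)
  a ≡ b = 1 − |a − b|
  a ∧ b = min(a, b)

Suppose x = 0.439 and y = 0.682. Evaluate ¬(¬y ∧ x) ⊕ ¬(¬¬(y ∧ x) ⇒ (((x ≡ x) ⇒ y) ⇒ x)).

¬y = 1 − 0.682 = 0.318
¬y ∧ x = min(0.318, 0.439) = 0.318
¬(¬y ∧ x) = 1 − 0.318 = 0.682
y ∧ x = min(0.682, 0.439) = 0.439
¬(y ∧ x) = 1 − 0.439 = 0.561
¬¬(y ∧ x) = 1 − 0.561 = 0.439
x ≡ x = 1 − |0.439 − 0.439| = 1 − 0.000 = 1.000
(x ≡ x) ⇒ y = min(1, 1 − 1.000 + 0.682) = min(1, 0.682) = 0.682
((x ≡ x) ⇒ y) ⇒ x = min(1, 1 − 0.682 + 0.439) = min(1, 0.757) = 0.757
¬¬(y ∧ x) ⇒ (((x ≡ x) ⇒ y) ⇒ x) = min(1, 1 − 0.439 + 0.757) = min(1, 1.318) = 1.000
¬(¬¬(y ∧ x) ⇒ (((x ≡ x) ⇒ y) ⇒ x)) = 1 − 1.000 = 0.000
¬(¬y ∧ x) ⊕ ¬(¬¬(y ∧ x) ⇒ (((x ≡ x) ⇒ y) ⇒ x)) = min(1, 0.682 + 0.000) = min(1, 0.682) = 0.682

0.682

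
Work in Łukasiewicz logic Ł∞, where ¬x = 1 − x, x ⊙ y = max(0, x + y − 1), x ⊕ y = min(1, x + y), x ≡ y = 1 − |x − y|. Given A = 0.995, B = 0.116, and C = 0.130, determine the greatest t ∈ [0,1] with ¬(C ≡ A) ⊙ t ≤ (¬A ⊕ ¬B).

1.000

C ≡ A = 1 − |0.130 − 0.995| = 1 − 0.865 = 0.135
¬(C ≡ A) = 1 − 0.135 = 0.865
So the left factor is ¬(C ≡ A) = 0.865.
¬A = 1 − 0.995 = 0.005
¬B = 1 − 0.116 = 0.884
¬A ⊕ ¬B = min(1, 0.005 + 0.884) = min(1, 0.889) = 0.889
So the right-hand bound is ¬A ⊕ ¬B = 0.889.
The residuum of the Łukasiewicz t-norm gives the supremum: min(1, 1 − 0.865 + 0.889).
1 − 0.865 + 0.889 = 1.024, so t = min(1, 1.024) = 1.000.
Check: 0.865 ⊙ 1.000 = max(0, 0.865) = 0.865 ≤ 0.889.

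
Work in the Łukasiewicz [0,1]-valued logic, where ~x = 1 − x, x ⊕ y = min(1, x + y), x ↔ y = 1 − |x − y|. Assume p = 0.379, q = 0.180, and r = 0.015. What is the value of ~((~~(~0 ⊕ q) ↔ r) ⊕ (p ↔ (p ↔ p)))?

0.606

~0 = 1 − 0.000 = 1.000
~0 ⊕ q = min(1, 1.000 + 0.180) = min(1, 1.180) = 1.000
~(~0 ⊕ q) = 1 − 1.000 = 0.000
~~(~0 ⊕ q) = 1 − 0.000 = 1.000
~~(~0 ⊕ q) ↔ r = 1 − |1.000 − 0.015| = 1 − 0.985 = 0.015
p ↔ p = 1 − |0.379 − 0.379| = 1 − 0.000 = 1.000
p ↔ (p ↔ p) = 1 − |0.379 − 1.000| = 1 − 0.621 = 0.379
(~~(~0 ⊕ q) ↔ r) ⊕ (p ↔ (p ↔ p)) = min(1, 0.015 + 0.379) = min(1, 0.394) = 0.394
~((~~(~0 ⊕ q) ↔ r) ⊕ (p ↔ (p ↔ p))) = 1 − 0.394 = 0.606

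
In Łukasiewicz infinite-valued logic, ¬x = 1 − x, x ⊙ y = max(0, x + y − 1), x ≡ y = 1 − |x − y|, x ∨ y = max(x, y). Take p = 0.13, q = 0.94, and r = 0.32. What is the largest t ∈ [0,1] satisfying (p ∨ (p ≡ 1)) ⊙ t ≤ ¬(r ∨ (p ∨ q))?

p ≡ 1 = 1 − |0.13 − 1.00| = 1 − 0.87 = 0.13
p ∨ (p ≡ 1) = max(0.13, 0.13) = 0.13
So the left factor is p ∨ (p ≡ 1) = 0.13.
p ∨ q = max(0.13, 0.94) = 0.94
r ∨ (p ∨ q) = max(0.32, 0.94) = 0.94
¬(r ∨ (p ∨ q)) = 1 − 0.94 = 0.06
So the right-hand bound is ¬(r ∨ (p ∨ q)) = 0.06.
The residuum of the Łukasiewicz t-norm gives the supremum: min(1, 1 − 0.13 + 0.06).
1 − 0.13 + 0.06 = 0.93, so t = min(1, 0.93) = 0.93.
Check: 0.13 ⊙ 0.93 = max(0, 0.06) = 0.06 ≤ 0.06.

0.93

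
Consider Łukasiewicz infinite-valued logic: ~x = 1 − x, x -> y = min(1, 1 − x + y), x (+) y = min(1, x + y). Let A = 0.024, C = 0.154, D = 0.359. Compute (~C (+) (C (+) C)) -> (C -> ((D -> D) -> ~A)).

~C = 1 − 0.154 = 0.846
C (+) C = min(1, 0.154 + 0.154) = min(1, 0.308) = 0.308
~C (+) (C (+) C) = min(1, 0.846 + 0.308) = min(1, 1.154) = 1.000
D -> D = min(1, 1 − 0.359 + 0.359) = min(1, 1.000) = 1.000
~A = 1 − 0.024 = 0.976
(D -> D) -> ~A = min(1, 1 − 1.000 + 0.976) = min(1, 0.976) = 0.976
C -> ((D -> D) -> ~A) = min(1, 1 − 0.154 + 0.976) = min(1, 1.822) = 1.000
(~C (+) (C (+) C)) -> (C -> ((D -> D) -> ~A)) = min(1, 1 − 1.000 + 1.000) = min(1, 1.000) = 1.000

1.000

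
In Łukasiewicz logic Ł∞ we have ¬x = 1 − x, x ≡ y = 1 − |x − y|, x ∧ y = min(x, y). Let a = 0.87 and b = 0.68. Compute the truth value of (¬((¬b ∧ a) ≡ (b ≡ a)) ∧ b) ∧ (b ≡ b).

¬b = 1 − 0.68 = 0.32
¬b ∧ a = min(0.32, 0.87) = 0.32
b ≡ a = 1 − |0.68 − 0.87| = 1 − 0.19 = 0.81
(¬b ∧ a) ≡ (b ≡ a) = 1 − |0.32 − 0.81| = 1 − 0.49 = 0.51
¬((¬b ∧ a) ≡ (b ≡ a)) = 1 − 0.51 = 0.49
¬((¬b ∧ a) ≡ (b ≡ a)) ∧ b = min(0.49, 0.68) = 0.49
b ≡ b = 1 − |0.68 − 0.68| = 1 − 0.00 = 1.00
(¬((¬b ∧ a) ≡ (b ≡ a)) ∧ b) ∧ (b ≡ b) = min(0.49, 1.00) = 0.49

0.49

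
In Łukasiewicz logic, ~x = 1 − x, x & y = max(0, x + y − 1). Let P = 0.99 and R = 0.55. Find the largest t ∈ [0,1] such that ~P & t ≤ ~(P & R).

~P = 1 − 0.99 = 0.01
So the left factor is ~P = 0.01.
P & R = max(0, 0.99 + 0.55 − 1) = max(0, 0.54) = 0.54
~(P & R) = 1 − 0.54 = 0.46
So the right-hand bound is ~(P & R) = 0.46.
The residuum of the Łukasiewicz t-norm gives the supremum: min(1, 1 − 0.01 + 0.46).
1 − 0.01 + 0.46 = 1.45, so t = min(1, 1.45) = 1.00.
Check: 0.01 & 1.00 = max(0, 0.01) = 0.01 ≤ 0.46.

1.00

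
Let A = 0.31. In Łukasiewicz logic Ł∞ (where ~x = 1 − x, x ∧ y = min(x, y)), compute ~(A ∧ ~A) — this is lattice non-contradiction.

0.69

~A = 1 − 0.31 = 0.69
A ∧ ~A = min(0.31, 0.69) = 0.31
~(A ∧ ~A) = 1 − 0.31 = 0.69
(The value 0.69 < 1 shows this instance is not satisfied; not a Ł∞-tautology — its value is 1 − min(a, 1−a).)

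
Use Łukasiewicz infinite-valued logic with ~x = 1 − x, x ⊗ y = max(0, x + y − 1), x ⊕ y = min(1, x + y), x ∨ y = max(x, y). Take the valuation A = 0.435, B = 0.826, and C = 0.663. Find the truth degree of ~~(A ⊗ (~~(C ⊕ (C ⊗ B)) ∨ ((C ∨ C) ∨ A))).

0.435

C ⊗ B = max(0, 0.663 + 0.826 − 1) = max(0, 0.489) = 0.489
C ⊕ (C ⊗ B) = min(1, 0.663 + 0.489) = min(1, 1.152) = 1.000
~(C ⊕ (C ⊗ B)) = 1 − 1.000 = 0.000
~~(C ⊕ (C ⊗ B)) = 1 − 0.000 = 1.000
C ∨ C = max(0.663, 0.663) = 0.663
(C ∨ C) ∨ A = max(0.663, 0.435) = 0.663
~~(C ⊕ (C ⊗ B)) ∨ ((C ∨ C) ∨ A) = max(1.000, 0.663) = 1.000
A ⊗ (~~(C ⊕ (C ⊗ B)) ∨ ((C ∨ C) ∨ A)) = max(0, 0.435 + 1.000 − 1) = max(0, 0.435) = 0.435
~(A ⊗ (~~(C ⊕ (C ⊗ B)) ∨ ((C ∨ C) ∨ A))) = 1 − 0.435 = 0.565
~~(A ⊗ (~~(C ⊕ (C ⊗ B)) ∨ ((C ∨ C) ∨ A))) = 1 − 0.565 = 0.435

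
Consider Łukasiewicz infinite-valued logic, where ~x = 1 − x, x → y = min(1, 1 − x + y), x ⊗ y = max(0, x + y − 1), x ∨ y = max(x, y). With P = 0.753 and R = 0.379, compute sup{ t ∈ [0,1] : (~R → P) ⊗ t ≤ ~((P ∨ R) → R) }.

~R = 1 − 0.379 = 0.621
~R → P = min(1, 1 − 0.621 + 0.753) = min(1, 1.132) = 1.000
So the left factor is ~R → P = 1.000.
P ∨ R = max(0.753, 0.379) = 0.753
(P ∨ R) → R = min(1, 1 − 0.753 + 0.379) = min(1, 0.626) = 0.626
~((P ∨ R) → R) = 1 − 0.626 = 0.374
So the right-hand bound is ~((P ∨ R) → R) = 0.374.
The residuum of the Łukasiewicz t-norm gives the supremum: min(1, 1 − 1.000 + 0.374).
1 − 1.000 + 0.374 = 0.374, so t = min(1, 0.374) = 0.374.
Check: 1.000 ⊗ 0.374 = max(0, 0.374) = 0.374 ≤ 0.374.

0.374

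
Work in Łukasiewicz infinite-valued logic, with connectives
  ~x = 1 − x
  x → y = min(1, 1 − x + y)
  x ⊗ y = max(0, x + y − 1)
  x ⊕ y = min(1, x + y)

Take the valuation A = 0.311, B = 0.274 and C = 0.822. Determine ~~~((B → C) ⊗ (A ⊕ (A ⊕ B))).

0.104

B → C = min(1, 1 − 0.274 + 0.822) = min(1, 1.548) = 1.000
A ⊕ B = min(1, 0.311 + 0.274) = min(1, 0.585) = 0.585
A ⊕ (A ⊕ B) = min(1, 0.311 + 0.585) = min(1, 0.896) = 0.896
(B → C) ⊗ (A ⊕ (A ⊕ B)) = max(0, 1.000 + 0.896 − 1) = max(0, 0.896) = 0.896
~((B → C) ⊗ (A ⊕ (A ⊕ B))) = 1 − 0.896 = 0.104
~~((B → C) ⊗ (A ⊕ (A ⊕ B))) = 1 − 0.104 = 0.896
~~~((B → C) ⊗ (A ⊕ (A ⊕ B))) = 1 − 0.896 = 0.104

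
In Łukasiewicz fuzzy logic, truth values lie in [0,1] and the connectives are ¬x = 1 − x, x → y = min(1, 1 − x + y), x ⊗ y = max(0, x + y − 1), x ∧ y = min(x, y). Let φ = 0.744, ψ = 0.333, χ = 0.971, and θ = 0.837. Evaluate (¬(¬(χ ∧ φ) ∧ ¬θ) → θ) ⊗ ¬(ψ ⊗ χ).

0.696

χ ∧ φ = min(0.971, 0.744) = 0.744
¬(χ ∧ φ) = 1 − 0.744 = 0.256
¬θ = 1 − 0.837 = 0.163
¬(χ ∧ φ) ∧ ¬θ = min(0.256, 0.163) = 0.163
¬(¬(χ ∧ φ) ∧ ¬θ) = 1 − 0.163 = 0.837
¬(¬(χ ∧ φ) ∧ ¬θ) → θ = min(1, 1 − 0.837 + 0.837) = min(1, 1.000) = 1.000
ψ ⊗ χ = max(0, 0.333 + 0.971 − 1) = max(0, 0.304) = 0.304
¬(ψ ⊗ χ) = 1 − 0.304 = 0.696
(¬(¬(χ ∧ φ) ∧ ¬θ) → θ) ⊗ ¬(ψ ⊗ χ) = max(0, 1.000 + 0.696 − 1) = max(0, 0.696) = 0.696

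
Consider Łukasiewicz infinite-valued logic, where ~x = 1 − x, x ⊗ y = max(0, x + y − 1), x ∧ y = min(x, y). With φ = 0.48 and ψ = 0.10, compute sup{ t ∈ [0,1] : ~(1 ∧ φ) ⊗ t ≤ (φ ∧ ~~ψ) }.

0.58

1 ∧ φ = min(1.00, 0.48) = 0.48
~(1 ∧ φ) = 1 − 0.48 = 0.52
So the left factor is ~(1 ∧ φ) = 0.52.
~ψ = 1 − 0.10 = 0.90
~~ψ = 1 − 0.90 = 0.10
φ ∧ ~~ψ = min(0.48, 0.10) = 0.10
So the right-hand bound is φ ∧ ~~ψ = 0.10.
The residuum of the Łukasiewicz t-norm gives the supremum: min(1, 1 − 0.52 + 0.10).
1 − 0.52 + 0.10 = 0.58, so t = min(1, 0.58) = 0.58.
Check: 0.52 ⊗ 0.58 = max(0, 0.10) = 0.10 ≤ 0.10.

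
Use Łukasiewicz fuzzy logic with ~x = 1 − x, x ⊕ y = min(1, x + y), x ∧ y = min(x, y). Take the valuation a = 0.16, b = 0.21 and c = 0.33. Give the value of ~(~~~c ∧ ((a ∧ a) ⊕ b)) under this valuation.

~c = 1 − 0.33 = 0.67
~~c = 1 − 0.67 = 0.33
~~~c = 1 − 0.33 = 0.67
a ∧ a = min(0.16, 0.16) = 0.16
(a ∧ a) ⊕ b = min(1, 0.16 + 0.21) = min(1, 0.37) = 0.37
~~~c ∧ ((a ∧ a) ⊕ b) = min(0.67, 0.37) = 0.37
~(~~~c ∧ ((a ∧ a) ⊕ b)) = 1 − 0.37 = 0.63

0.63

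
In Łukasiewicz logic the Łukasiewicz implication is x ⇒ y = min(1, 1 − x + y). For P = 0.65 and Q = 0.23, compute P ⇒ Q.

0.58

P ⇒ Q = min(1, 1 − 0.65 + 0.23) = min(1, 0.58) = 0.58
For comparison, the Gödel implication (1 if x ≤ y else y) would give 0.23.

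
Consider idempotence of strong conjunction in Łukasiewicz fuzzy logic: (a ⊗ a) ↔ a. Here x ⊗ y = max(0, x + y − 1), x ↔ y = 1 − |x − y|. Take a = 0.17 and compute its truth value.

0.83

a ⊗ a = max(0, 0.17 + 0.17 − 1) = max(0, -0.66) = 0.00
(a ⊗ a) ↔ a = 1 − |0.00 − 0.17| = 1 − 0.17 = 0.83
(The value 0.83 < 1 shows this instance is not satisfied; fails in Ł∞ since a ⊗ a = max(0, 2a−1) ≠ a in general.)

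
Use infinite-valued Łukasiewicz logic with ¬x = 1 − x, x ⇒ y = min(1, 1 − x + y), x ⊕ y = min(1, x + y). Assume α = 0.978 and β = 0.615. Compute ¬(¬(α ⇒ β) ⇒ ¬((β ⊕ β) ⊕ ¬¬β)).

α ⇒ β = min(1, 1 − 0.978 + 0.615) = min(1, 0.637) = 0.637
¬(α ⇒ β) = 1 − 0.637 = 0.363
β ⊕ β = min(1, 0.615 + 0.615) = min(1, 1.230) = 1.000
¬β = 1 − 0.615 = 0.385
¬¬β = 1 − 0.385 = 0.615
(β ⊕ β) ⊕ ¬¬β = min(1, 1.000 + 0.615) = min(1, 1.615) = 1.000
¬((β ⊕ β) ⊕ ¬¬β) = 1 − 1.000 = 0.000
¬(α ⇒ β) ⇒ ¬((β ⊕ β) ⊕ ¬¬β) = min(1, 1 − 0.363 + 0.000) = min(1, 0.637) = 0.637
¬(¬(α ⇒ β) ⇒ ¬((β ⊕ β) ⊕ ¬¬β)) = 1 − 0.637 = 0.363

0.363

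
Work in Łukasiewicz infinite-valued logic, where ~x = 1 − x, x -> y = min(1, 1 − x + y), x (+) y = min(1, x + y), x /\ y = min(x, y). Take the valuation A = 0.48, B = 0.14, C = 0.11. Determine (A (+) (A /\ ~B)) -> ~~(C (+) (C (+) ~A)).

0.78

~B = 1 − 0.14 = 0.86
A /\ ~B = min(0.48, 0.86) = 0.48
A (+) (A /\ ~B) = min(1, 0.48 + 0.48) = min(1, 0.96) = 0.96
~A = 1 − 0.48 = 0.52
C (+) ~A = min(1, 0.11 + 0.52) = min(1, 0.63) = 0.63
C (+) (C (+) ~A) = min(1, 0.11 + 0.63) = min(1, 0.74) = 0.74
~(C (+) (C (+) ~A)) = 1 − 0.74 = 0.26
~~(C (+) (C (+) ~A)) = 1 − 0.26 = 0.74
(A (+) (A /\ ~B)) -> ~~(C (+) (C (+) ~A)) = min(1, 1 − 0.96 + 0.74) = min(1, 0.78) = 0.78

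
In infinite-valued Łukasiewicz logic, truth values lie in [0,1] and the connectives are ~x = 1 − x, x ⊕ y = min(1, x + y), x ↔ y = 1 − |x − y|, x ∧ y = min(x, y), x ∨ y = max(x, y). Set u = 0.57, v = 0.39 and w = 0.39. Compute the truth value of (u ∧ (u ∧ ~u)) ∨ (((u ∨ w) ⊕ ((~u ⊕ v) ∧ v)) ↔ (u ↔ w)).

~u = 1 − 0.57 = 0.43
u ∧ ~u = min(0.57, 0.43) = 0.43
u ∧ (u ∧ ~u) = min(0.57, 0.43) = 0.43
u ∨ w = max(0.57, 0.39) = 0.57
~u ⊕ v = min(1, 0.43 + 0.39) = min(1, 0.82) = 0.82
(~u ⊕ v) ∧ v = min(0.82, 0.39) = 0.39
(u ∨ w) ⊕ ((~u ⊕ v) ∧ v) = min(1, 0.57 + 0.39) = min(1, 0.96) = 0.96
u ↔ w = 1 − |0.57 − 0.39| = 1 − 0.18 = 0.82
((u ∨ w) ⊕ ((~u ⊕ v) ∧ v)) ↔ (u ↔ w) = 1 − |0.96 − 0.82| = 1 − 0.14 = 0.86
(u ∧ (u ∧ ~u)) ∨ (((u ∨ w) ⊕ ((~u ⊕ v) ∧ v)) ↔ (u ↔ w)) = max(0.43, 0.86) = 0.86

0.86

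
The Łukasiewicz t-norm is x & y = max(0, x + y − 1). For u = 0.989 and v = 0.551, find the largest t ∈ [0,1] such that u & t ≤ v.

The residuum of the Łukasiewicz t-norm gives the supremum: min(1, 1 − 0.989 + 0.551).
1 − 0.989 + 0.551 = 0.562, so t = min(1, 0.562) = 0.562.
Check: 0.989 & 0.562 = max(0, 0.551) = 0.551 ≤ 0.551.

0.562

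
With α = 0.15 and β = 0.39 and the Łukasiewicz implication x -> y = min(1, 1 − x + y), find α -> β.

α -> β = min(1, 1 − 0.15 + 0.39) = min(1, 1.24) = 1.00
For comparison, the Gödel implication (1 if x ≤ y else y) would give 1.00.

1.00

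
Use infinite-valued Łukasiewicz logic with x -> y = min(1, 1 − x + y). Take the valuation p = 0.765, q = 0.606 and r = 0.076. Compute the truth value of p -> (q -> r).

0.705

q -> r = min(1, 1 − 0.606 + 0.076) = min(1, 0.470) = 0.470
p -> (q -> r) = min(1, 1 − 0.765 + 0.470) = min(1, 0.705) = 0.705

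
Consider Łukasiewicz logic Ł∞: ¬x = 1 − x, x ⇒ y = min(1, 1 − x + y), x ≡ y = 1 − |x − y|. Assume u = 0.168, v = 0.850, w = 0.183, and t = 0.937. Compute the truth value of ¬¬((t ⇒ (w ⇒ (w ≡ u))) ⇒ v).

0.850

w ≡ u = 1 − |0.183 − 0.168| = 1 − 0.015 = 0.985
w ⇒ (w ≡ u) = min(1, 1 − 0.183 + 0.985) = min(1, 1.802) = 1.000
t ⇒ (w ⇒ (w ≡ u)) = min(1, 1 − 0.937 + 1.000) = min(1, 1.063) = 1.000
(t ⇒ (w ⇒ (w ≡ u))) ⇒ v = min(1, 1 − 1.000 + 0.850) = min(1, 0.850) = 0.850
¬((t ⇒ (w ⇒ (w ≡ u))) ⇒ v) = 1 − 0.850 = 0.150
¬¬((t ⇒ (w ⇒ (w ≡ u))) ⇒ v) = 1 − 0.150 = 0.850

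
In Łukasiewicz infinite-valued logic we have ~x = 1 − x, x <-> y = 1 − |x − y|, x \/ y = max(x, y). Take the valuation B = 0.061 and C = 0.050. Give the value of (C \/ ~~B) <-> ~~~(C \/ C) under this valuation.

~B = 1 − 0.061 = 0.939
~~B = 1 − 0.939 = 0.061
C \/ ~~B = max(0.050, 0.061) = 0.061
C \/ C = max(0.050, 0.050) = 0.050
~(C \/ C) = 1 − 0.050 = 0.950
~~(C \/ C) = 1 − 0.950 = 0.050
~~~(C \/ C) = 1 − 0.050 = 0.950
(C \/ ~~B) <-> ~~~(C \/ C) = 1 − |0.061 − 0.950| = 1 − 0.889 = 0.111

0.111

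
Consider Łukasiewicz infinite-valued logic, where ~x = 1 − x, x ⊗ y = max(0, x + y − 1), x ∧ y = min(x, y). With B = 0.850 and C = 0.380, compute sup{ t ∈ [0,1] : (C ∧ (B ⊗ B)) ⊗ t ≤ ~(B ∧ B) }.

0.770

B ⊗ B = max(0, 0.850 + 0.850 − 1) = max(0, 0.700) = 0.700
C ∧ (B ⊗ B) = min(0.380, 0.700) = 0.380
So the left factor is C ∧ (B ⊗ B) = 0.380.
B ∧ B = min(0.850, 0.850) = 0.850
~(B ∧ B) = 1 − 0.850 = 0.150
So the right-hand bound is ~(B ∧ B) = 0.150.
The residuum of the Łukasiewicz t-norm gives the supremum: min(1, 1 − 0.380 + 0.150).
1 − 0.380 + 0.150 = 0.770, so t = min(1, 0.770) = 0.770.
Check: 0.380 ⊗ 0.770 = max(0, 0.150) = 0.150 ≤ 0.150.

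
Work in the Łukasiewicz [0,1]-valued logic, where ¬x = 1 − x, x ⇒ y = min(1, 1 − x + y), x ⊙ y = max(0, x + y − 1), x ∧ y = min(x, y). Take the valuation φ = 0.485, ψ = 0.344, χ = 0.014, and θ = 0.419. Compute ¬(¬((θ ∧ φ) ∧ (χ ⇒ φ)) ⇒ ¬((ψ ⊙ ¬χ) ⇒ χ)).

θ ∧ φ = min(0.419, 0.485) = 0.419
χ ⇒ φ = min(1, 1 − 0.014 + 0.485) = min(1, 1.471) = 1.000
(θ ∧ φ) ∧ (χ ⇒ φ) = min(0.419, 1.000) = 0.419
¬((θ ∧ φ) ∧ (χ ⇒ φ)) = 1 − 0.419 = 0.581
¬χ = 1 − 0.014 = 0.986
ψ ⊙ ¬χ = max(0, 0.344 + 0.986 − 1) = max(0, 0.330) = 0.330
(ψ ⊙ ¬χ) ⇒ χ = min(1, 1 − 0.330 + 0.014) = min(1, 0.684) = 0.684
¬((ψ ⊙ ¬χ) ⇒ χ) = 1 − 0.684 = 0.316
¬((θ ∧ φ) ∧ (χ ⇒ φ)) ⇒ ¬((ψ ⊙ ¬χ) ⇒ χ) = min(1, 1 − 0.581 + 0.316) = min(1, 0.735) = 0.735
¬(¬((θ ∧ φ) ∧ (χ ⇒ φ)) ⇒ ¬((ψ ⊙ ¬χ) ⇒ χ)) = 1 − 0.735 = 0.265

0.265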